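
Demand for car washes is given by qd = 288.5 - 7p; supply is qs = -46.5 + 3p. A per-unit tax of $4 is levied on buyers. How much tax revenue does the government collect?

Pre-tax equilibrium: p* = 33.5, q* = 54.
Tax on buyers shifts demand to qd = 288.5 − 7(p + 4) = 260.5 - 7p.
260.5 - 7p = -46.5 + 3p gives seller price ps = 30.7; buyers pay pb = 30.7 + 4 = 34.7.
New quantity: q = 288.5 − 7(34.7) = 45.6.
Revenue = 4 × 45.6 = 182.4.

Tax revenue = 182.4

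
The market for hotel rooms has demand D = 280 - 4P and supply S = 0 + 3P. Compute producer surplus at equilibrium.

Equilibrium: 280 - 4P = 0 + 3P gives P* = 40, Q* = 120.
Supply starts at P = 0 (where S = 0).
PS = ½(40 − 0)(120) = 2400.

Producer surplus = 2400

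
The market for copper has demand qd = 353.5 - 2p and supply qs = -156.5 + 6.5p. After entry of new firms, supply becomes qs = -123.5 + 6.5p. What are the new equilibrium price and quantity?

Original equilibrium: p* = 60, q* = 233.5.
New equilibrium: 353.5 - 2p = -123.5 + 6.5p, so 477 = 8.5p and p' = 954/17; q' = 353.5 − 2(954/17) = 8203/34.

p' = 954/17, q' = 8203/34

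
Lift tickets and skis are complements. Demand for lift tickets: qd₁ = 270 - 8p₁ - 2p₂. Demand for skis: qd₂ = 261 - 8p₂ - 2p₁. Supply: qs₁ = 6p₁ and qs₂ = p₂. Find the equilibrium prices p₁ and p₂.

p₁ = 954/61, p₂ = 1557/61

Market 1: 270 - 8p₁ - 2p₂ = 6p₁ → 14p₁ + 2p₂ = 270.
Market 2: 9p₂ + 2p₁ = 261.
Eliminating p₂: 9×(1) − 2×(2) gives 122p₁ = 1908, so p₁ = 954/61.
Back-substitute into (2): p₂ = (261 − 2×954/61) / 9 = 1557/61.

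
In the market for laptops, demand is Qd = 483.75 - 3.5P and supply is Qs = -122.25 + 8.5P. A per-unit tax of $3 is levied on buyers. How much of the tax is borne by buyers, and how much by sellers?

Buyers bear $2.125, sellers bear $0.875

Pre-tax equilibrium: P* = 50.5, Q* = 307.
Tax on buyers shifts demand to Qd = 483.75 − 3.5(P + 3) = 473.25 - 3.5P.
473.25 - 3.5P = -122.25 + 8.5P gives seller price Ps = 49.625; buyers pay Pb = 49.625 + 3 = 52.625.
New quantity: Q = 483.75 − 3.5(52.625) = 299.5625.
Buyer burden = 52.625 − 50.5 = 2.125; seller burden = 50.5 − 49.625 = 0.875.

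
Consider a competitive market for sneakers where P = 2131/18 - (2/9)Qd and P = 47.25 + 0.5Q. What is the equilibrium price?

Set the two price expressions equal: 2131/18 - (2/9)Q = 47.25 + 0.5Q.
2561/36 = (13/18)Q, so Q* = 98.5.
P* = 2131/18 − (2/9)(98.5) = 96.5.

P* = 96.5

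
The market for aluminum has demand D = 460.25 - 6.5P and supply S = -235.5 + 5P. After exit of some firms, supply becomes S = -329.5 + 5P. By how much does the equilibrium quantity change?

Original equilibrium: P* = 60.5, Q* = 67.
New equilibrium: 460.25 - 6.5P = -329.5 + 5P, so 789.75 = 11.5P and P' = 3159/46; Q' = 460.25 − 6.5(3159/46) = 319/23.
Change in quantity: 319/23 − 67 = -1222/23.

ΔQ = -1222/23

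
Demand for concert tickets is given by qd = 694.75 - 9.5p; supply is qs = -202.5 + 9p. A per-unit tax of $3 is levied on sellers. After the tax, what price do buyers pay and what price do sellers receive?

Buyers pay 3697/74, sellers receive 3475/74

Pre-tax equilibrium: p* = 48.5, q* = 234.
Tax on sellers shifts supply to qs = -202.5 + 9(p − 3) = -229.5 + 9p.
694.75 - 9.5p = -229.5 + 9p gives buyer price pb = 3697/74; sellers receive ps = 3697/74 − 3 = 3475/74.
New quantity: q = 694.75 − 9.5(3697/74) = 8145/37.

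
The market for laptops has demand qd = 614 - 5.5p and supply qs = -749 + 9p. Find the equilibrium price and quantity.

p* = 94, q* = 97

Set qd = qs: 614 - 5.5p = -749 + 9p.
1363 = 14.5p, so p* = 94.
q* = 614 − 5.5(94) = 97.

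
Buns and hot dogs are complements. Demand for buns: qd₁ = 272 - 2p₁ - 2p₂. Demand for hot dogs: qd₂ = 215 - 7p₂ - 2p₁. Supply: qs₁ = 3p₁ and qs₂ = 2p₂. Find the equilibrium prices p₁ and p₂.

p₁ = 2018/41, p₂ = 531/41

Market 1: 272 - 2p₁ - 2p₂ = 3p₁ → 5p₁ + 2p₂ = 272.
Market 2: 9p₂ + 2p₁ = 215.
Eliminating p₂: 9×(1) − 2×(2) gives 41p₁ = 2018, so p₁ = 2018/41.
Back-substitute into (2): p₂ = (215 − 2×2018/41) / 9 = 531/41.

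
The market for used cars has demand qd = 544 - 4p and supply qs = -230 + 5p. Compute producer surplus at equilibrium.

Equilibrium: 544 - 4p = -230 + 5p gives p* = 86, q* = 200.
Supply starts at p = 46 (where qs = 0).
PS = ½(86 − 46)(200) = 4000.

Producer surplus = 4000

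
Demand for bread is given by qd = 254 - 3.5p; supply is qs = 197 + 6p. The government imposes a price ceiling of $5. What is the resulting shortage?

Shortage = 9.5

Equilibrium price would be p* = 6, so the ceiling at 5 binds.
At p = 5: qd = 254 − 3.5(5) = 236.5, qs = 197 + 6(5) = 227.
Shortage = 236.5 − 227 = 9.5.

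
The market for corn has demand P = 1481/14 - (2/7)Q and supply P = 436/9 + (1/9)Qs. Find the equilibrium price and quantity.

P* = 64.5, Q* = 144.5

Set the two price expressions equal: 1481/14 - (2/7)Q = 436/9 + (1/9)Q.
7225/126 = (25/63)Q, so Q* = 144.5.
P* = 1481/14 − (2/7)(144.5) = 64.5.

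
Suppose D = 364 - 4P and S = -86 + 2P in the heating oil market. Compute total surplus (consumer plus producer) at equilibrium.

Total surplus = 1536

Equilibrium: 364 - 4P = -86 + 2P gives P* = 75, Q* = 64.
Demand choke price: P = 91; supply starts at P = 43.
CS = ½(91 − 75)(64) = 512; PS = ½(75 − 43)(64) = 1024.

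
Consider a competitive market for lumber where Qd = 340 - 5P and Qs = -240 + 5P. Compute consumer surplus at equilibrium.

Equilibrium: 340 - 5P = -240 + 5P gives P* = 58, Q* = 50.
Demand choke price (Qd = 0): P = 68.
CS = ½(68 − 58)(50) = 250.

Consumer surplus = 250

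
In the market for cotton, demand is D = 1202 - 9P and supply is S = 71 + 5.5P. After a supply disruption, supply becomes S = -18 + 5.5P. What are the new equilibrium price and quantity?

Original equilibrium: P* = 78, Q* = 500.
New equilibrium: 1202 - 9P = -18 + 5.5P, so 1220 = 14.5P and P' = 2440/29; Q' = 1202 − 9(2440/29) = 12898/29.

P' = 2440/29, Q' = 12898/29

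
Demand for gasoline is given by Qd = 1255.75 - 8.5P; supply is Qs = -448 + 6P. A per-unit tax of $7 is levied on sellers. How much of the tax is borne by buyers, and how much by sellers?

Buyers bear 84/29, sellers bear 119/29

Pre-tax equilibrium: P* = 117.5, Q* = 257.
Tax on sellers shifts supply to Qs = -448 + 6(P − 7) = -490 + 6P.
1255.75 - 8.5P = -490 + 6P gives buyer price Pb = 6983/58; sellers receive Ps = 6983/58 − 7 = 6577/58.
New quantity: Q = 1255.75 − 8.5(6983/58) = 6739/29.
Buyer burden = 6983/58 − 117.5 = 84/29; seller burden = 117.5 − 6577/58 = 119/29.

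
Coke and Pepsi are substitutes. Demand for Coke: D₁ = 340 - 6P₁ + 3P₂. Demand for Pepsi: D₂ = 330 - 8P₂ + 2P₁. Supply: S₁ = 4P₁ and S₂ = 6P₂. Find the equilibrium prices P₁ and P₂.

Market 1: 340 - 6P₁ + 3P₂ = 4P₁ → 10P₁ - 3P₂ = 340.
Market 2: 14P₂ - 2P₁ = 330.
Eliminating P₂: 14×(1) + 3×(2) gives 134P₁ = 5750, so P₁ = 2875/67.
Back-substitute into (2): P₂ = (330 + 2×2875/67) / 14 = 1990/67.

P₁ = 2875/67, P₂ = 1990/67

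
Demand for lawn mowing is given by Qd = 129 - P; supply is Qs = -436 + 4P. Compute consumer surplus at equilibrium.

Consumer surplus = 128

Equilibrium: 129 - P = -436 + 4P gives P* = 113, Q* = 16.
Demand choke price (Qd = 0): P = 129.
CS = ½(129 − 113)(16) = 128.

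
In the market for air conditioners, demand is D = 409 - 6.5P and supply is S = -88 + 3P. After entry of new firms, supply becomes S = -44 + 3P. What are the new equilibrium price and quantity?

Original equilibrium: P* = 994/19, Q* = 1310/19.
New equilibrium: 409 - 6.5P = -44 + 3P, so 453 = 9.5P and P' = 906/19; Q' = 409 − 6.5(906/19) = 1882/19.

P' = 906/19, Q' = 1882/19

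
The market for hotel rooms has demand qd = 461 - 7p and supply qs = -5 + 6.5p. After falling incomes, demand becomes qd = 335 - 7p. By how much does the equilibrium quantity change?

Δq = -182/3

Original equilibrium: p* = 932/27, q* = 5923/27.
New equilibrium: 335 - 7p = -5 + 6.5p, so 340 = 13.5p and p' = 680/27; q' = 335 − 7(680/27) = 4285/27.
Change in quantity: 4285/27 − 5923/27 = -182/3.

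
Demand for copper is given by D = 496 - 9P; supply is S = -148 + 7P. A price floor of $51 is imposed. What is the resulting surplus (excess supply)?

Surplus = 172

Equilibrium price would be P* = 40.25, so the floor at 51 binds.
At P = 51: D = 37, S = 209.
Surplus = 209 − 37 = 172.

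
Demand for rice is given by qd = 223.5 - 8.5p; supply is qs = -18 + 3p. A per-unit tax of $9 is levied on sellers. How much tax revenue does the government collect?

Tax revenue = 5184/23

Pre-tax equilibrium: p* = 21, q* = 45.
Tax on sellers shifts supply to qs = -18 + 3(p − 9) = -45 + 3p.
223.5 - 8.5p = -45 + 3p gives buyer price pb = 537/23; sellers receive ps = 537/23 − 9 = 330/23.
New quantity: q = 223.5 − 8.5(537/23) = 576/23.
Revenue = 9 × 576/23 = 5184/23.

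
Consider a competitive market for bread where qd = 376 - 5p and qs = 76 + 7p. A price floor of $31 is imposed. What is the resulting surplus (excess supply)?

Equilibrium price would be p* = 25, so the floor at 31 binds.
At p = 31: qd = 221, qs = 293.
Surplus = 293 − 221 = 72.

Surplus = 72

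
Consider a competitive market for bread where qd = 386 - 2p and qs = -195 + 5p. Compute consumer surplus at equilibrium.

Consumer surplus = 12100

Equilibrium: 386 - 2p = -195 + 5p gives p* = 83, q* = 220.
Demand choke price (qd = 0): p = 193.
CS = ½(193 − 83)(220) = 12100.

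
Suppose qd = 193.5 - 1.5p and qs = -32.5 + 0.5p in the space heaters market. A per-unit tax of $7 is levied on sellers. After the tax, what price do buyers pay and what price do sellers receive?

Pre-tax equilibrium: p* = 113, q* = 24.
Tax on sellers shifts supply to qs = -32.5 + 0.5(p − 7) = -36 + 0.5p.
193.5 - 1.5p = -36 + 0.5p gives buyer price pb = 114.75; sellers receive ps = 114.75 − 7 = 107.75.
New quantity: q = 193.5 − 1.5(114.75) = 21.375.

Buyers pay $114.75, sellers receive $107.75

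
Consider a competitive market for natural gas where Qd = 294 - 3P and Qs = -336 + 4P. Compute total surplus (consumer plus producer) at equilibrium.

Total surplus = 168

Equilibrium: 294 - 3P = -336 + 4P gives P* = 90, Q* = 24.
Demand choke price: P = 98; supply starts at P = 84.
CS = ½(98 − 90)(24) = 96; PS = ½(90 − 84)(24) = 72.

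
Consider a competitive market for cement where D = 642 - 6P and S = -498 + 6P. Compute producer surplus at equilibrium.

Producer surplus = 432

Equilibrium: 642 - 6P = -498 + 6P gives P* = 95, Q* = 72.
Supply starts at P = 83 (where S = 0).
PS = ½(95 − 83)(72) = 432.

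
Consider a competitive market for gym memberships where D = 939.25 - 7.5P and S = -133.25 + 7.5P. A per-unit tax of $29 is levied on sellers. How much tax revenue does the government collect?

Pre-tax equilibrium: P* = 71.5, Q* = 403.
Tax on sellers shifts supply to S = -133.25 + 7.5(P − 29) = -350.75 + 7.5P.
939.25 - 7.5P = -350.75 + 7.5P gives buyer price Pb = 86; sellers receive Ps = 86 − 29 = 57.
New quantity: Q = 939.25 − 7.5(86) = 294.25.
Revenue = 29 × 294.25 = 8533.25.

Tax revenue = 8533.25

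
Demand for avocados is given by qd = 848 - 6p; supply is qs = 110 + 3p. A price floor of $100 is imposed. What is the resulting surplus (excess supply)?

Surplus = 162

Equilibrium price would be p* = 82, so the floor at 100 binds.
At p = 100: qd = 248, qs = 410.
Surplus = 410 − 248 = 162.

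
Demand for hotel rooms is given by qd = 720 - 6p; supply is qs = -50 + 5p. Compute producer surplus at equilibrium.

Equilibrium: 720 - 6p = -50 + 5p gives p* = 70, q* = 300.
Supply starts at p = 10 (where qs = 0).
PS = ½(70 − 10)(300) = 9000.

Producer surplus = 9000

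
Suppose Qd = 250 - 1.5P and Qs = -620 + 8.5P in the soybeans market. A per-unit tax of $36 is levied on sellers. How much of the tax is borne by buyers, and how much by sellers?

Pre-tax equilibrium: P* = 87, Q* = 119.5.
Tax on sellers shifts supply to Qs = -620 + 8.5(P − 36) = -926 + 8.5P.
250 - 1.5P = -926 + 8.5P gives buyer price Pb = 117.6; sellers receive Ps = 117.6 − 36 = 81.6.
New quantity: Q = 250 − 1.5(117.6) = 73.6.
Buyer burden = 117.6 − 87 = 30.6; seller burden = 87 − 81.6 = 5.4.

Buyers bear $30.6, sellers bear $5.4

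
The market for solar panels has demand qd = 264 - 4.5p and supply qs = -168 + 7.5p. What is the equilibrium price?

p* = 36

Set qd = qs: 264 - 4.5p = -168 + 7.5p.
432 = 12p, so p* = 36.
q* = 264 − 4.5(36) = 102.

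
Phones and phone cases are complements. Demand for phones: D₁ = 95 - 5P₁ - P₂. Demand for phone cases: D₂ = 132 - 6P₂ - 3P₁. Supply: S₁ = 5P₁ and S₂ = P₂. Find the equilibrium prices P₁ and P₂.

P₁ = 533/67, P₂ = 1035/67

Market 1: 95 - 5P₁ - P₂ = 5P₁ → 10P₁ + P₂ = 95.
Market 2: 7P₂ + 3P₁ = 132.
Eliminating P₂: 7×(1) − 1×(2) gives 67P₁ = 533, so P₁ = 533/67.
Back-substitute into (2): P₂ = (132 − 3×533/67) / 7 = 1035/67.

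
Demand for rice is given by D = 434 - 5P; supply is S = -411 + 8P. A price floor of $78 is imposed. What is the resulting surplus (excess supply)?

Surplus = 169

Equilibrium price would be P* = 65, so the floor at 78 binds.
At P = 78: D = 44, S = 213.
Surplus = 213 − 44 = 169.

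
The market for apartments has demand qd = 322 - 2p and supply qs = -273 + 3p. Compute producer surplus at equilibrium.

Producer surplus = 1176

Equilibrium: 322 - 2p = -273 + 3p gives p* = 119, q* = 84.
Supply starts at p = 91 (where qs = 0).
PS = ½(119 − 91)(84) = 1176.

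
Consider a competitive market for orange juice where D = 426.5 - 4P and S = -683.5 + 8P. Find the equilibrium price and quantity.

P* = 92.5, Q* = 56.5

Set D = S: 426.5 - 4P = -683.5 + 8P.
1110 = 12P, so P* = 92.5.
Q* = 426.5 − 4(92.5) = 56.5.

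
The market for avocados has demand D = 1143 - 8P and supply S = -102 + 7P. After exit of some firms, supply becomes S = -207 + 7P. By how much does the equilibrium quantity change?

ΔQ = -56

Original equilibrium: P* = 83, Q* = 479.
New equilibrium: 1143 - 8P = -207 + 7P, so 1350 = 15P and P' = 90; Q' = 1143 − 8(90) = 423.
Change in quantity: 423 − 479 = -56.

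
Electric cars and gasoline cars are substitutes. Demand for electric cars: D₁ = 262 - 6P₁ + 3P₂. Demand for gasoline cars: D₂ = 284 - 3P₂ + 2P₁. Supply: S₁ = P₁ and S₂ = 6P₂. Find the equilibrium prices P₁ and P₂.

Market 1: 262 - 6P₁ + 3P₂ = P₁ → 7P₁ - 3P₂ = 262.
Market 2: 9P₂ - 2P₁ = 284.
Eliminating P₂: 9×(1) + 3×(2) gives 57P₁ = 3210, so P₁ = 1070/19.
Back-substitute into (2): P₂ = (284 + 2×1070/19) / 9 = 2512/57.

P₁ = 1070/19, P₂ = 2512/57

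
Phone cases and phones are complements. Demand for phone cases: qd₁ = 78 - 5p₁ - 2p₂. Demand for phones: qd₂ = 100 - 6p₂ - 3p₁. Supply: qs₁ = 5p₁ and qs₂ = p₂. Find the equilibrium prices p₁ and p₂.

Market 1: 78 - 5p₁ - 2p₂ = 5p₁ → 10p₁ + 2p₂ = 78.
Market 2: 7p₂ + 3p₁ = 100.
Eliminating p₂: 7×(1) − 2×(2) gives 64p₁ = 346, so p₁ = 5.40625.
Back-substitute into (2): p₂ = (100 − 3×5.40625) / 7 = 11.96875.

p₁ = 5.40625, p₂ = 11.96875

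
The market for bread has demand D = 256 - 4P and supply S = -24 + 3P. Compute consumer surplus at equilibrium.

Consumer surplus = 1152

Equilibrium: 256 - 4P = -24 + 3P gives P* = 40, Q* = 96.
Demand choke price (D = 0): P = 64.
CS = ½(64 − 40)(96) = 1152.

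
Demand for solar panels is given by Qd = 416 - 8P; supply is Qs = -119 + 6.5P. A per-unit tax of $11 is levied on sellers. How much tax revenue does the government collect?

Pre-tax equilibrium: P* = 1070/29, Q* = 3504/29.
Tax on sellers shifts supply to Qs = -119 + 6.5(P − 11) = -190.5 + 6.5P.
416 - 8P = -190.5 + 6.5P gives buyer price Pb = 1213/29; sellers receive Ps = 1213/29 − 11 = 894/29.
New quantity: Q = 416 − 8(1213/29) = 2360/29.
Revenue = 11 × 2360/29 = 25960/29.

Tax revenue = 25960/29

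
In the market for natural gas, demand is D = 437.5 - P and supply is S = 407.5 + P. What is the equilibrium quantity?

Set D = S: 437.5 - P = 407.5 + P.
30 = 2P, so P* = 15.
Q* = 437.5 − 1(15) = 422.5.

Q* = 422.5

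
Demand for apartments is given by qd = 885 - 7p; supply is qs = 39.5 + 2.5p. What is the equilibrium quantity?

Set qd = qs: 885 - 7p = 39.5 + 2.5p.
845.5 = 9.5p, so p* = 89.
q* = 885 − 7(89) = 262.

q* = 262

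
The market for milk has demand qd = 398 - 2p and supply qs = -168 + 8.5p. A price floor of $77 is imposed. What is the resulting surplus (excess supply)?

Equilibrium price would be p* = 1132/21, so the floor at 77 binds.
At p = 77: qd = 244, qs = 486.5.
Surplus = 486.5 − 244 = 242.5.

Surplus = 242.5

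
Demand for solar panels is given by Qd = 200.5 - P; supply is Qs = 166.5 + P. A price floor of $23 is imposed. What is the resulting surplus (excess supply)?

Surplus = 12

Equilibrium price would be P* = 17, so the floor at 23 binds.
At P = 23: Qd = 177.5, Qs = 189.5.
Surplus = 189.5 − 177.5 = 12.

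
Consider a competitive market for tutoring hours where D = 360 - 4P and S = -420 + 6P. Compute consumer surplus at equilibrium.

Equilibrium: 360 - 4P = -420 + 6P gives P* = 78, Q* = 48.
Demand choke price (D = 0): P = 90.
CS = ½(90 − 78)(48) = 288.

Consumer surplus = 288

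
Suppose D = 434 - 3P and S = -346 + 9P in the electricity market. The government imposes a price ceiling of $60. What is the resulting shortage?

Equilibrium price would be P* = 65, so the ceiling at 60 binds.
At P = 60: D = 434 − 3(60) = 254, S = -346 + 9(60) = 194.
Shortage = 254 − 194 = 60.

Shortage = 60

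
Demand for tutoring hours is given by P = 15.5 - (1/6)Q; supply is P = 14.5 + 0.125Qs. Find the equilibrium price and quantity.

P* = 209/14, Q* = 24/7

Set the two price expressions equal: 15.5 - (1/6)Q = 14.5 + 0.125Q.
1 = (7/24)Q, so Q* = 24/7.
P* = 15.5 − (1/6)(24/7) = 209/14.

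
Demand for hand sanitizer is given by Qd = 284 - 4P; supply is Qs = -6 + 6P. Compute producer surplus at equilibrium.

Producer surplus = 2352

Equilibrium: 284 - 4P = -6 + 6P gives P* = 29, Q* = 168.
Supply starts at P = 1 (where Qs = 0).
PS = ½(29 − 1)(168) = 2352.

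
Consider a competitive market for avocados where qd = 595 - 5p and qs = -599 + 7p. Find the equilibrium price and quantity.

p* = 99.5, q* = 97.5

Set qd = qs: 595 - 5p = -599 + 7p.
1194 = 12p, so p* = 99.5.
q* = 595 − 5(99.5) = 97.5.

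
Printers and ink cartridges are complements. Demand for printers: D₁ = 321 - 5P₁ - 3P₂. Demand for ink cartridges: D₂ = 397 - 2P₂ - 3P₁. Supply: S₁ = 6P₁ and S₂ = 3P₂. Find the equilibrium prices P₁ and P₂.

P₁ = 9, P₂ = 74

Market 1: 321 - 5P₁ - 3P₂ = 6P₁ → 11P₁ + 3P₂ = 321.
Market 2: 5P₂ + 3P₁ = 397.
Eliminating P₂: 5×(1) − 3×(2) gives 46P₁ = 414, so P₁ = 9.
Back-substitute into (2): P₂ = (397 − 3×9) / 5 = 74.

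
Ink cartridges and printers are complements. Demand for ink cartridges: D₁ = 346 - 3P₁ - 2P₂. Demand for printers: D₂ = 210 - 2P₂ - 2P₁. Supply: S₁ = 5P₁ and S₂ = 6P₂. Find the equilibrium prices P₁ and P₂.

Market 1: 346 - 3P₁ - 2P₂ = 5P₁ → 8P₁ + 2P₂ = 346.
Market 2: 8P₂ + 2P₁ = 210.
Eliminating P₂: 8×(1) − 2×(2) gives 60P₁ = 2348, so P₁ = 587/15.
Back-substitute into (2): P₂ = (210 − 2×587/15) / 8 = 247/15.

P₁ = 587/15, P₂ = 247/15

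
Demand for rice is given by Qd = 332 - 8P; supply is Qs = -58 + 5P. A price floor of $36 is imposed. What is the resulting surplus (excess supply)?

Surplus = 78

Equilibrium price would be P* = 30, so the floor at 36 binds.
At P = 36: Qd = 44, Qs = 122.
Surplus = 122 − 44 = 78.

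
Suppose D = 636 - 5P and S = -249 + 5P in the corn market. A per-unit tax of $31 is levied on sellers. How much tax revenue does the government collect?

Pre-tax equilibrium: P* = 88.5, Q* = 193.5.
Tax on sellers shifts supply to S = -249 + 5(P − 31) = -404 + 5P.
636 - 5P = -404 + 5P gives buyer price Pb = 104; sellers receive Ps = 104 − 31 = 73.
New quantity: Q = 636 − 5(104) = 116.
Revenue = 31 × 116 = 3596.

Tax revenue = 3596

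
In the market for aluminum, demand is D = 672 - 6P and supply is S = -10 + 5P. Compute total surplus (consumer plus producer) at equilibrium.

Total surplus = 16500

Equilibrium: 672 - 6P = -10 + 5P gives P* = 62, Q* = 300.
Demand choke price: P = 112; supply starts at P = 2.
CS = ½(112 − 62)(300) = 7500; PS = ½(62 − 2)(300) = 9000.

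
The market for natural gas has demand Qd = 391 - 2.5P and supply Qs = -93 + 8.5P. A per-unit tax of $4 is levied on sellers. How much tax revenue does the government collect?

Tax revenue = 12024/11

Pre-tax equilibrium: P* = 44, Q* = 281.
Tax on sellers shifts supply to Qs = -93 + 8.5(P − 4) = -127 + 8.5P.
391 - 2.5P = -127 + 8.5P gives buyer price Pb = 518/11; sellers receive Ps = 518/11 − 4 = 474/11.
New quantity: Q = 391 − 2.5(518/11) = 3006/11.
Revenue = 4 × 3006/11 = 12024/11.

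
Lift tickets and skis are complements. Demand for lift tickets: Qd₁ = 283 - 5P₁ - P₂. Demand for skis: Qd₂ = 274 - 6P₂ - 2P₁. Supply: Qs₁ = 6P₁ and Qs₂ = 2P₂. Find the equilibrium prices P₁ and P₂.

P₁ = 995/43, P₂ = 1224/43

Market 1: 283 - 5P₁ - P₂ = 6P₁ → 11P₁ + P₂ = 283.
Market 2: 8P₂ + 2P₁ = 274.
Eliminating P₂: 8×(1) − 1×(2) gives 86P₁ = 1990, so P₁ = 995/43.
Back-substitute into (2): P₂ = (274 − 2×995/43) / 8 = 1224/43.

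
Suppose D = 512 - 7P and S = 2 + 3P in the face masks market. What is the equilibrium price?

Set D = S: 512 - 7P = 2 + 3P.
510 = 10P, so P* = 51.
Q* = 512 − 7(51) = 155.

P* = 51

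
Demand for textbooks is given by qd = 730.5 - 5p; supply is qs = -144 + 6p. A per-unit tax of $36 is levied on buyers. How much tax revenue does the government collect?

Pre-tax equilibrium: p* = 79.5, q* = 333.
Tax on buyers shifts demand to qd = 730.5 − 5(p + 36) = 550.5 - 5p.
550.5 - 5p = -144 + 6p gives seller price ps = 1389/22; buyers pay pb = 1389/22 + 36 = 2181/22.
New quantity: q = 730.5 − 5(2181/22) = 2583/11.
Revenue = 36 × 2583/11 = 92988/11.

Tax revenue = 92988/11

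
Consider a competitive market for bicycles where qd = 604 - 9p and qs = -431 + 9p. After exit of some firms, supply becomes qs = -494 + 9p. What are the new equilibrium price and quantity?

Original equilibrium: p* = 57.5, q* = 86.5.
New equilibrium: 604 - 9p = -494 + 9p, so 1098 = 18p and p' = 61; q' = 604 − 9(61) = 55.

p' = 61, q' = 55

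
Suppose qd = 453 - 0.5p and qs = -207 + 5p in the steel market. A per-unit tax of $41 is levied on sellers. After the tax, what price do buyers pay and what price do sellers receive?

Pre-tax equilibrium: p* = 120, q* = 393.
Tax on sellers shifts supply to qs = -207 + 5(p − 41) = -412 + 5p.
453 - 0.5p = -412 + 5p gives buyer price pb = 1730/11; sellers receive ps = 1730/11 − 41 = 1279/11.
New quantity: q = 453 − 0.5(1730/11) = 4118/11.

Buyers pay 1730/11, sellers receive 1279/11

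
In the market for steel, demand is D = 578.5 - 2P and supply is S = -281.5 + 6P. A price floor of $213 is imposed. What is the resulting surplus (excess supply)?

Equilibrium price would be P* = 107.5, so the floor at 213 binds.
At P = 213: D = 152.5, S = 996.5.
Surplus = 996.5 − 152.5 = 844.

Surplus = 844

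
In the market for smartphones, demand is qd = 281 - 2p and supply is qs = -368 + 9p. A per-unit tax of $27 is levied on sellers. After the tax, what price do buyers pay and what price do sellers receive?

Buyers pay 892/11, sellers receive 595/11

Pre-tax equilibrium: p* = 59, q* = 163.
Tax on sellers shifts supply to qs = -368 + 9(p − 27) = -611 + 9p.
281 - 2p = -611 + 9p gives buyer price pb = 892/11; sellers receive ps = 892/11 − 27 = 595/11.
New quantity: q = 281 − 2(892/11) = 1307/11.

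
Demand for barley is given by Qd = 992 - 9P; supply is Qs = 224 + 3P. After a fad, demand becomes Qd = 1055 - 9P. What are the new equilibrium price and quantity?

P' = 69.25, Q' = 431.75

Original equilibrium: P* = 64, Q* = 416.
New equilibrium: 1055 - 9P = 224 + 3P, so 831 = 12P and P' = 69.25; Q' = 1055 − 9(69.25) = 431.75.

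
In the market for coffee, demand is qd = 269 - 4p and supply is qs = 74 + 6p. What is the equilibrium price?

p* = 19.5

Set qd = qs: 269 - 4p = 74 + 6p.
195 = 10p, so p* = 19.5.
q* = 269 − 4(19.5) = 191.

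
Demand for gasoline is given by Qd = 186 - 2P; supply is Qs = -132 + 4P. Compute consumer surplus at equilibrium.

Equilibrium: 186 - 2P = -132 + 4P gives P* = 53, Q* = 80.
Demand choke price (Qd = 0): P = 93.
CS = ½(93 − 53)(80) = 1600.

Consumer surplus = 1600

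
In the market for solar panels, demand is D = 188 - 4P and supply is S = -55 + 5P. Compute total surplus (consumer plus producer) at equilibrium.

Equilibrium: 188 - 4P = -55 + 5P gives P* = 27, Q* = 80.
Demand choke price: P = 47; supply starts at P = 11.
CS = ½(47 − 27)(80) = 800; PS = ½(27 − 11)(80) = 640.

Total surplus = 1440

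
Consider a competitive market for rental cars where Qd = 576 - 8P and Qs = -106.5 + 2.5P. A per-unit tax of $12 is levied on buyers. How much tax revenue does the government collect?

Pre-tax equilibrium: P* = 65, Q* = 56.
Tax on buyers shifts demand to Qd = 576 − 8(P + 12) = 480 - 8P.
480 - 8P = -106.5 + 2.5P gives seller price Ps = 391/7; buyers pay Pb = 391/7 + 12 = 475/7.
New quantity: Q = 576 − 8(475/7) = 232/7.
Revenue = 12 × 232/7 = 2784/7.

Tax revenue = 2784/7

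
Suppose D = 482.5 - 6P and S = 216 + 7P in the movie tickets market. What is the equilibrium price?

P* = 20.5

Set D = S: 482.5 - 6P = 216 + 7P.
266.5 = 13P, so P* = 20.5.
Q* = 482.5 − 6(20.5) = 359.5.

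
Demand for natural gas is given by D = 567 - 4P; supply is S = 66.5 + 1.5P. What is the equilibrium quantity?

Q* = 203

Set D = S: 567 - 4P = 66.5 + 1.5P.
500.5 = 5.5P, so P* = 91.
Q* = 567 − 4(91) = 203.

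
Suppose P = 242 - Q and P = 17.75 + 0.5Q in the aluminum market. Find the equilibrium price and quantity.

P* = 92.5, Q* = 149.5

Set the two price expressions equal: 242 - Q = 17.75 + 0.5Q.
224.25 = 1.5Q, so Q* = 149.5.
P* = 242 − (1)(149.5) = 92.5.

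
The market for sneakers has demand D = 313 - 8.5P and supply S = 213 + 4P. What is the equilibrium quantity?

Set D = S: 313 - 8.5P = 213 + 4P.
100 = 12.5P, so P* = 8.
Q* = 313 − 8.5(8) = 245.

Q* = 245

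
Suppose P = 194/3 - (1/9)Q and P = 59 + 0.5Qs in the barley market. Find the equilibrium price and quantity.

Set the two price expressions equal: 194/3 - (1/9)Q = 59 + 0.5Q.
17/3 = (11/18)Q, so Q* = 102/11.
P* = 194/3 − (1/9)(102/11) = 700/11.

P* = 700/11, Q* = 102/11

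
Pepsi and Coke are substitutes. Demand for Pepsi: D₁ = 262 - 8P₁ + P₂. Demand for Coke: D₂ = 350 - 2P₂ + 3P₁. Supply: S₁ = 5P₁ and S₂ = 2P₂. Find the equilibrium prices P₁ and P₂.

P₁ = 1398/49, P₂ = 5336/49

Market 1: 262 - 8P₁ + P₂ = 5P₁ → 13P₁ - P₂ = 262.
Market 2: 4P₂ - 3P₁ = 350.
Eliminating P₂: 4×(1) + 1×(2) gives 49P₁ = 1398, so P₁ = 1398/49.
Back-substitute into (2): P₂ = (350 + 3×1398/49) / 4 = 5336/49.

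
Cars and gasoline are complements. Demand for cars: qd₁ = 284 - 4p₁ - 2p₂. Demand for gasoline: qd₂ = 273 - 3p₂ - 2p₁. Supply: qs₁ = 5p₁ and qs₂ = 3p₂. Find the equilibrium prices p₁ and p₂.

p₁ = 23.16, p₂ = 37.78

Market 1: 284 - 4p₁ - 2p₂ = 5p₁ → 9p₁ + 2p₂ = 284.
Market 2: 6p₂ + 2p₁ = 273.
Eliminating p₂: 6×(1) − 2×(2) gives 50p₁ = 1158, so p₁ = 23.16.
Back-substitute into (2): p₂ = (273 − 2×23.16) / 6 = 37.78.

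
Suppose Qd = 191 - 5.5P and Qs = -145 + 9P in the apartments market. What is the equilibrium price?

Set Qd = Qs: 191 - 5.5P = -145 + 9P.
336 = 14.5P, so P* = 672/29.
Q* = 191 − 5.5(672/29) = 1843/29.

P* = 672/29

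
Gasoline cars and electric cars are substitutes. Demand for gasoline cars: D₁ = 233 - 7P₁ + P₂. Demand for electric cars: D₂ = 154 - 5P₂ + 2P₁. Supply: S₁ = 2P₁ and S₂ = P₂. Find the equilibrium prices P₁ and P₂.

Market 1: 233 - 7P₁ + P₂ = 2P₁ → 9P₁ - P₂ = 233.
Market 2: 6P₂ - 2P₁ = 154.
Eliminating P₂: 6×(1) + 1×(2) gives 52P₁ = 1552, so P₁ = 388/13.
Back-substitute into (2): P₂ = (154 + 2×388/13) / 6 = 463/13.

P₁ = 388/13, P₂ = 463/13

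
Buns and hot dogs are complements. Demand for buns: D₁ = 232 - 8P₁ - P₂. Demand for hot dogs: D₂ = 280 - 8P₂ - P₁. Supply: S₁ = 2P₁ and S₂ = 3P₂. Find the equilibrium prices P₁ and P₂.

P₁ = 2272/109, P₂ = 2568/109

Market 1: 232 - 8P₁ - P₂ = 2P₁ → 10P₁ + P₂ = 232.
Market 2: 11P₂ + P₁ = 280.
Eliminating P₂: 11×(1) − 1×(2) gives 109P₁ = 2272, so P₁ = 2272/109.
Back-substitute into (2): P₂ = (280 − 1×2272/109) / 11 = 2568/109.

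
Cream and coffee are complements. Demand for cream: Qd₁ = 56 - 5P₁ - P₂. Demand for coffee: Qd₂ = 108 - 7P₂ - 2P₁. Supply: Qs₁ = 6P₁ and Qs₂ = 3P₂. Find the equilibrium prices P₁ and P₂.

P₁ = 113/27, P₂ = 269/27

Market 1: 56 - 5P₁ - P₂ = 6P₁ → 11P₁ + P₂ = 56.
Market 2: 10P₂ + 2P₁ = 108.
Eliminating P₂: 10×(1) − 1×(2) gives 108P₁ = 452, so P₁ = 113/27.
Back-substitute into (2): P₂ = (108 − 2×113/27) / 10 = 269/27.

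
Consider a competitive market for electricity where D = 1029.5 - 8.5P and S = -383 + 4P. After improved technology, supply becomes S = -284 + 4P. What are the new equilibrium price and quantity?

P' = 105.08, Q' = 136.32

Original equilibrium: P* = 113, Q* = 69.
New equilibrium: 1029.5 - 8.5P = -284 + 4P, so 1313.5 = 12.5P and P' = 105.08; Q' = 1029.5 − 8.5(105.08) = 136.32.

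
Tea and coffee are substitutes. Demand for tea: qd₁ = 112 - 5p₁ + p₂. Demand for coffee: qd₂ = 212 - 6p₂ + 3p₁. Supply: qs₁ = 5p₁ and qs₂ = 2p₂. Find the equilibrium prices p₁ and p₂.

p₁ = 1108/77, p₂ = 2456/77

Market 1: 112 - 5p₁ + p₂ = 5p₁ → 10p₁ - p₂ = 112.
Market 2: 8p₂ - 3p₁ = 212.
Eliminating p₂: 8×(1) + 1×(2) gives 77p₁ = 1108, so p₁ = 1108/77.
Back-substitute into (2): p₂ = (212 + 3×1108/77) / 8 = 2456/77.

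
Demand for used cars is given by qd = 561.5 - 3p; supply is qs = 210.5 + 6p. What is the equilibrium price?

p* = 39

Set qd = qs: 561.5 - 3p = 210.5 + 6p.
351 = 9p, so p* = 39.
q* = 561.5 − 3(39) = 444.5.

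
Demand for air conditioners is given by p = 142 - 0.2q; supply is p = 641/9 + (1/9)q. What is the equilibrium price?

p* = 96.5

Set the two price expressions equal: 142 - 0.2q = 641/9 + (1/9)q.
637/9 = (14/45)q, so q* = 227.5.
p* = 142 − (0.2)(227.5) = 96.5.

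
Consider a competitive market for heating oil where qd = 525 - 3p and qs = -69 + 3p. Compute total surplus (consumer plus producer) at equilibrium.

Total surplus = 17328

Equilibrium: 525 - 3p = -69 + 3p gives p* = 99, q* = 228.
Demand choke price: p = 175; supply starts at p = 23.
CS = ½(175 − 99)(228) = 8664; PS = ½(99 − 23)(228) = 8664.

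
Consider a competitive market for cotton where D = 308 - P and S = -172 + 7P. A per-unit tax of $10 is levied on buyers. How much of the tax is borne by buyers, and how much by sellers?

Pre-tax equilibrium: P* = 60, Q* = 248.
Tax on buyers shifts demand to D = 308 − 1(P + 10) = 298 - P.
298 - P = -172 + 7P gives seller price Ps = 58.75; buyers pay Pb = 58.75 + 10 = 68.75.
New quantity: Q = 308 − 1(68.75) = 239.25.
Buyer burden = 68.75 − 60 = 8.75; seller burden = 60 − 58.75 = 1.25.

Buyers bear $8.75, sellers bear $1.25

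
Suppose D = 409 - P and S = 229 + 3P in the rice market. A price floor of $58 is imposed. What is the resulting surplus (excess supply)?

Equilibrium price would be P* = 45, so the floor at 58 binds.
At P = 58: D = 351, S = 403.
Surplus = 403 − 351 = 52.

Surplus = 52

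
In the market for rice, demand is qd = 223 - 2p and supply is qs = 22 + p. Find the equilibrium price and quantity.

Set qd = qs: 223 - 2p = 22 + p.
201 = 3p, so p* = 67.
q* = 223 − 2(67) = 89.

p* = 67, q* = 89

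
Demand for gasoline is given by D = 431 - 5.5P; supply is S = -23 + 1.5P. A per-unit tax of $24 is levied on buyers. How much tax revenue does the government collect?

Pre-tax equilibrium: P* = 454/7, Q* = 520/7.
Tax on buyers shifts demand to D = 431 − 5.5(P + 24) = 299 - 5.5P.
299 - 5.5P = -23 + 1.5P gives seller price Ps = 46; buyers pay Pb = 46 + 24 = 70.
New quantity: Q = 431 − 5.5(70) = 46.
Revenue = 24 × 46 = 1104.

Tax revenue = 1104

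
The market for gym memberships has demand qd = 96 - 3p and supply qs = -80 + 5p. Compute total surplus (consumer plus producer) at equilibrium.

Equilibrium: 96 - 3p = -80 + 5p gives p* = 22, q* = 30.
Demand choke price: p = 32; supply starts at p = 16.
CS = ½(32 − 22)(30) = 150; PS = ½(22 − 16)(30) = 90.

Total surplus = 240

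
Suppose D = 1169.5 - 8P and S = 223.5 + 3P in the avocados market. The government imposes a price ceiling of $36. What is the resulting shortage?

Equilibrium price would be P* = 86, so the ceiling at 36 binds.
At P = 36: D = 1169.5 − 8(36) = 881.5, S = 223.5 + 3(36) = 331.5.
Shortage = 881.5 − 331.5 = 550.

Shortage = 550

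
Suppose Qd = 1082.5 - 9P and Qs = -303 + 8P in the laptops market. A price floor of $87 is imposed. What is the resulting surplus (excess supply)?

Surplus = 93.5

Equilibrium price would be P* = 81.5, so the floor at 87 binds.
At P = 87: Qd = 299.5, Qs = 393.
Surplus = 393 − 299.5 = 93.5.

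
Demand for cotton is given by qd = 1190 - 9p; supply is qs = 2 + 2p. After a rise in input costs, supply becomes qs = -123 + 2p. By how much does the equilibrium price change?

Original equilibrium: p* = 108, q* = 218.
New equilibrium: 1190 - 9p = -123 + 2p, so 1313 = 11p and p' = 1313/11; q' = 1190 − 9(1313/11) = 1273/11.
Change in price: 1313/11 − 108 = 125/11.

Δp = 125/11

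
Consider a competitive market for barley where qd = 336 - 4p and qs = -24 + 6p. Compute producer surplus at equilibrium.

Producer surplus = 3072

Equilibrium: 336 - 4p = -24 + 6p gives p* = 36, q* = 192.
Supply starts at p = 4 (where qs = 0).
PS = ½(36 − 4)(192) = 3072.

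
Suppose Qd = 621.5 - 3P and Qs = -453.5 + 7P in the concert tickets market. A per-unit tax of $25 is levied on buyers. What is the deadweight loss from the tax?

Deadweight loss = 656.25

Pre-tax equilibrium: P* = 107.5, Q* = 299.
Tax on buyers shifts demand to Qd = 621.5 − 3(P + 25) = 546.5 - 3P.
546.5 - 3P = -453.5 + 7P gives seller price Ps = 100; buyers pay Pb = 100 + 25 = 125.
New quantity: Q = 621.5 − 3(125) = 246.5.
DWL = ½ × 25 × (299 − 246.5) = 656.25.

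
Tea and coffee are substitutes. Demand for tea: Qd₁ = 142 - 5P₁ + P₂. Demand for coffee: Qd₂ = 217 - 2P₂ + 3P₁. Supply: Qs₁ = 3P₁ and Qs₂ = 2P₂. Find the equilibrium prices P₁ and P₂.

P₁ = 785/29, P₂ = 2162/29

Market 1: 142 - 5P₁ + P₂ = 3P₁ → 8P₁ - P₂ = 142.
Market 2: 4P₂ - 3P₁ = 217.
Eliminating P₂: 4×(1) + 1×(2) gives 29P₁ = 785, so P₁ = 785/29.
Back-substitute into (2): P₂ = (217 + 3×785/29) / 4 = 2162/29.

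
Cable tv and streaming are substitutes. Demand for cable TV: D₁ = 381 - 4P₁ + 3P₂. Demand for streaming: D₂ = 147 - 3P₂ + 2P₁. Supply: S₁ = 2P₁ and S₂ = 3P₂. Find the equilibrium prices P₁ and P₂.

P₁ = 90.9, P₂ = 54.8

Market 1: 381 - 4P₁ + 3P₂ = 2P₁ → 6P₁ - 3P₂ = 381.
Market 2: 6P₂ - 2P₁ = 147.
Eliminating P₂: 6×(1) + 3×(2) gives 30P₁ = 2727, so P₁ = 90.9.
Back-substitute into (2): P₂ = (147 + 2×90.9) / 6 = 54.8.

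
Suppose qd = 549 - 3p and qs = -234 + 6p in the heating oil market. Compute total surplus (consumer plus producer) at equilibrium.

Total surplus = 20736

Equilibrium: 549 - 3p = -234 + 6p gives p* = 87, q* = 288.
Demand choke price: p = 183; supply starts at p = 39.
CS = ½(183 − 87)(288) = 13824; PS = ½(87 − 39)(288) = 6912.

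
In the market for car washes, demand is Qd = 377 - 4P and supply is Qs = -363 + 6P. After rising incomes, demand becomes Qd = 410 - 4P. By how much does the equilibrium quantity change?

ΔQ = 19.8

Original equilibrium: P* = 74, Q* = 81.
New equilibrium: 410 - 4P = -363 + 6P, so 773 = 10P and P' = 77.3; Q' = 410 − 4(77.3) = 100.8.
Change in quantity: 100.8 − 81 = 19.8.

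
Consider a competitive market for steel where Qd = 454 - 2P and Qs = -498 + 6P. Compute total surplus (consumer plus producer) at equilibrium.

Equilibrium: 454 - 2P = -498 + 6P gives P* = 119, Q* = 216.
Demand choke price: P = 227; supply starts at P = 83.
CS = ½(227 − 119)(216) = 11664; PS = ½(119 − 83)(216) = 3888.

Total surplus = 15552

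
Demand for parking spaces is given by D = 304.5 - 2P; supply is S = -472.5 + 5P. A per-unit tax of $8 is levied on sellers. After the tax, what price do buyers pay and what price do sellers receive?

Pre-tax equilibrium: P* = 111, Q* = 82.5.
Tax on sellers shifts supply to S = -472.5 + 5(P − 8) = -512.5 + 5P.
304.5 - 2P = -512.5 + 5P gives buyer price Pb = 817/7; sellers receive Ps = 817/7 − 8 = 761/7.
New quantity: Q = 304.5 − 2(817/7) = 995/14.

Buyers pay 817/7, sellers receive 761/7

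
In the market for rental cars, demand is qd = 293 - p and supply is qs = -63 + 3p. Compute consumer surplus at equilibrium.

Equilibrium: 293 - p = -63 + 3p gives p* = 89, q* = 204.
Demand choke price (qd = 0): p = 293.
CS = ½(293 − 89)(204) = 20808.

Consumer surplus = 20808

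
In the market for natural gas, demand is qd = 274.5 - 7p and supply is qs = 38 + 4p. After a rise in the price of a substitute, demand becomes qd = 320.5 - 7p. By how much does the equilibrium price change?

Δp = 46/11

Original equilibrium: p* = 21.5, q* = 124.
New equilibrium: 320.5 - 7p = 38 + 4p, so 282.5 = 11p and p' = 565/22; q' = 320.5 − 7(565/22) = 1548/11.
Change in price: 565/22 − 21.5 = 46/11.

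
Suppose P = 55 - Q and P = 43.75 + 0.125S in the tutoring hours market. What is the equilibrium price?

Set the two price expressions equal: 55 - Q = 43.75 + 0.125Q.
11.25 = 1.125Q, so Q* = 10.
P* = 55 − (1)(10) = 45.

P* = 45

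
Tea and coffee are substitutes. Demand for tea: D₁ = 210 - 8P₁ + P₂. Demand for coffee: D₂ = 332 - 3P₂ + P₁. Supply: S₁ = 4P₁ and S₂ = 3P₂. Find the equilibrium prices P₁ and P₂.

Market 1: 210 - 8P₁ + P₂ = 4P₁ → 12P₁ - P₂ = 210.
Market 2: 6P₂ - P₁ = 332.
Eliminating P₂: 6×(1) + 1×(2) gives 71P₁ = 1592, so P₁ = 1592/71.
Back-substitute into (2): P₂ = (332 + 1×1592/71) / 6 = 4194/71.

P₁ = 1592/71, P₂ = 4194/71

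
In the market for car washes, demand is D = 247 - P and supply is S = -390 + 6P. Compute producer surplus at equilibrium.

Equilibrium: 247 - P = -390 + 6P gives P* = 91, Q* = 156.
Supply starts at P = 65 (where S = 0).
PS = ½(91 − 65)(156) = 2028.

Producer surplus = 2028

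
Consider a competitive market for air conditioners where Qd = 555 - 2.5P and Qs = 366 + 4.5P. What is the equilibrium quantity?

Q* = 487.5

Set Qd = Qs: 555 - 2.5P = 366 + 4.5P.
189 = 7P, so P* = 27.
Q* = 555 − 2.5(27) = 487.5.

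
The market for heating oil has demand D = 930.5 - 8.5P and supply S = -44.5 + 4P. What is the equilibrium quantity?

Set D = S: 930.5 - 8.5P = -44.5 + 4P.
975 = 12.5P, so P* = 78.
Q* = 930.5 − 8.5(78) = 267.5.

Q* = 267.5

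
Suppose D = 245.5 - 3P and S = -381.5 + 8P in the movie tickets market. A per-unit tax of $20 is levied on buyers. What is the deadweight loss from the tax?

Pre-tax equilibrium: P* = 57, Q* = 74.5.
Tax on buyers shifts demand to D = 245.5 − 3(P + 20) = 185.5 - 3P.
185.5 - 3P = -381.5 + 8P gives seller price Ps = 567/11; buyers pay Pb = 567/11 + 20 = 787/11.
New quantity: Q = 245.5 − 3(787/11) = 679/22.
DWL = ½ × 20 × (74.5 − 679/22) = 4800/11.

Deadweight loss = 4800/11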